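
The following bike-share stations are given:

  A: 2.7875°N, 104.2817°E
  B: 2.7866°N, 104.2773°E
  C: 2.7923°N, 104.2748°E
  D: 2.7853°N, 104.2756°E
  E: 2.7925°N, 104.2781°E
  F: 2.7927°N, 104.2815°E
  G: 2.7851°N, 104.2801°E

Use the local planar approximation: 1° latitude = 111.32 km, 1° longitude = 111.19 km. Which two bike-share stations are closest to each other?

Pairwise distances:
A–B: √((-0.0009·111.32)² + (-0.0044·111.19)²) = √(0.010038 + 0.239352) = 0.4994 km
A–C: √((0.0048·111.32)² + (-0.0069·111.19)²) = √(0.285515 + 0.588613) = 0.9349 km
A–D: √((-0.0022·111.32)² + (-0.0061·111.19)²) = √(0.059978 + 0.460035) = 0.7211 km
A–E: √((0.0050·111.32)² + (-0.0036·111.19)²) = √(0.309804 + 0.160227) = 0.6856 km
A–F: √((0.0052·111.32)² + (-0.0002·111.19)²) = √(0.335084 + 0.000495) = 0.5793 km
A–G: √((-0.0024·111.32)² + (-0.0016·111.19)²) = √(0.071379 + 0.031650) = 0.3210 km
B–C: √((0.0057·111.32)² + (-0.0025·111.19)²) = √(0.402621 + 0.077270) = 0.6927 km
B–D: √((-0.0013·111.32)² + (-0.0017·111.19)²) = √(0.020943 + 0.035730) = 0.2381 km
B–E: √((0.0059·111.32)² + (0.0008·111.19)²) = √(0.431370 + 0.007912) = 0.6628 km
B–F: √((0.0061·111.32)² + (0.0042·111.19)²) = √(0.461112 + 0.218087) = 0.8241 km
B–G: √((-0.0015·111.32)² + (0.0028·111.19)²) = √(0.027882 + 0.096928) = 0.3533 km
C–D: √((-0.0070·111.32)² + (0.0008·111.19)²) = √(0.607215 + 0.007912) = 0.7843 km
C–E: √((0.0002·111.32)² + (0.0033·111.19)²) = √(0.000496 + 0.134635) = 0.3676 km
C–F: √((0.0004·111.32)² + (0.0067·111.19)²) = √(0.001983 + 0.554985) = 0.7463 km
C–G: √((-0.0072·111.32)² + (0.0053·111.19)²) = √(0.642409 + 0.347283) = 0.9948 km
D–E: √((0.0072·111.32)² + (0.0025·111.19)²) = √(0.642409 + 0.077270) = 0.8483 km
D–F: √((0.0074·111.32)² + (0.0059·111.19)²) = √(0.678594 + 0.430364) = 1.0531 km
D–G: √((-0.0002·111.32)² + (0.0045·111.19)²) = √(0.000496 + 0.250355) = 0.5009 km
E–F: √((0.0002·111.32)² + (0.0034·111.19)²) = √(0.000496 + 0.142919) = 0.3787 km
E–G: √((-0.0074·111.32)² + (0.0020·111.19)²) = √(0.678594 + 0.049453) = 0.8533 km
F–G: √((-0.0076·111.32)² + (-0.0014·111.19)²) = √(0.715770 + 0.024232) = 0.8602 km
Closest pair: B–D at 0.2381 km.

B and D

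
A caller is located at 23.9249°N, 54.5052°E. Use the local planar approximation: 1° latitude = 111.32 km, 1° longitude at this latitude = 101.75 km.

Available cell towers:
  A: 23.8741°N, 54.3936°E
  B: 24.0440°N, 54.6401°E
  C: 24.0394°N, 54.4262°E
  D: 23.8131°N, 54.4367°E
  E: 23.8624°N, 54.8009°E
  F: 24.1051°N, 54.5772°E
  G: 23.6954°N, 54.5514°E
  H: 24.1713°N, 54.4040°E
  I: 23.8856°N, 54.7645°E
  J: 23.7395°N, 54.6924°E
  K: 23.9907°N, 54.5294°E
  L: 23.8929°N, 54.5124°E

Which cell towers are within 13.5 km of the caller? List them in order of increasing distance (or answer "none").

L, K, A

Distances from 23.9249°N, 54.5052°E:
A: √((-0.0508·111.32)² + (-0.1116·101.75)²) = √(31.979658 + 128.942838) = 12.6855 km
B: √((0.1191·111.32)² + (0.1349·101.75)²) = √(175.780185 + 188.405135) = 19.0836 km
C: √((0.1145·111.32)² + (-0.0790·101.75)²) = √(162.464085 + 64.613463) = 15.0691 km
D: √((-0.1118·111.32)² + (-0.0685·101.75)²) = √(154.892362 + 48.579158) = 14.2643 km
E: √((-0.0625·111.32)² + (0.2957·101.75)²) = √(48.406806 + 905.256152) = 30.8814 km
F: √((0.1802·111.32)² + (0.0720·101.75)²) = √(402.398144 + 53.670276) = 21.3558 km
G: √((-0.2295·111.32)² + (0.0462·101.75)²) = √(652.697238 + 22.097991) = 25.9768 km
H: √((0.2464·111.32)² + (-0.1012·101.75)²) = √(752.363646 + 106.030268) = 29.2984 km
I: √((-0.0393·111.32)² + (0.2593·101.75)²) = √(19.139540 + 696.103583) = 26.7440 km
J: √((-0.1854·111.32)² + (0.1872·101.75)²) = √(425.957093 + 362.811066) = 28.0850 km
K: √((0.0658·111.32)² + (0.0242·101.75)²) = √(53.653515 + 6.063168) = 7.7277 km
L: √((-0.0320·111.32)² + (0.0072·101.75)²) = √(12.689554 + 0.536703) = 3.6368 km
Threshold 13.5 km: L (3.6368 km), K (7.7277 km), A (12.6855 km) are within range.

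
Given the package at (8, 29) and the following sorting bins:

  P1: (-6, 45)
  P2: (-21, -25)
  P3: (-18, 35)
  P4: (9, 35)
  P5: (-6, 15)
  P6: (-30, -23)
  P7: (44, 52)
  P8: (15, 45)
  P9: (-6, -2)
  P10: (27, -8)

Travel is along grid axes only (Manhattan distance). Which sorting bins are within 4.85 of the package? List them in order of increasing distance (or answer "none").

none

Distances from (8, 29):
P1: |-14| + |16| = 14 + 16 = 30
P2: |-29| + |-54| = 29 + 54 = 83
P3: |-26| + |6| = 26 + 6 = 32
P4: |1| + |6| = 1 + 6 = 7
P5: |-14| + |-14| = 14 + 14 = 28
P6: |-38| + |-52| = 38 + 52 = 90
P7: |36| + |23| = 36 + 23 = 59
P8: |7| + |16| = 7 + 16 = 23
P9: |-14| + |-31| = 14 + 31 = 45
P10: |19| + |-37| = 19 + 37 = 56
Threshold 4.85: none within range.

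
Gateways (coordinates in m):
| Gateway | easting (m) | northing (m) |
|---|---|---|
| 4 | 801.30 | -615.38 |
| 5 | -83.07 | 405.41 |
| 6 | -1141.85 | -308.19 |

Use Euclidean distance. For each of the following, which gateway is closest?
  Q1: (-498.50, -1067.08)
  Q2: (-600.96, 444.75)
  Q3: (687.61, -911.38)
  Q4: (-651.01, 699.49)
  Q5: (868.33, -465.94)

Q1→6; Q2→5; Q3→4; Q4→5; Q5→4

Q1 at (-498.50, -1067.08):
  4: 1376.05 m
  5: 1529.97 m
  6: 994.89 m
  → nearest: 6 (994.89 m)
Q2 at (-600.96, 444.75):
  4: 1757.90 m
  5: 519.38 m
  6: 927.08 m
  → nearest: 5 (519.38 m)
Q3 at (687.61, -911.38):
  4: 317.08 m
  5: 1525.74 m
  6: 1926.33 m
  → nearest: 4 (317.08 m)
Q4 at (-651.01, 699.49):
  4: 1959.10 m
  5: 639.56 m
  6: 1120.87 m
  → nearest: 5 (639.56 m)
Q5 at (868.33, -465.94):
  4: 163.78 m
  5: 1290.12 m
  6: 2016.36 m
  → nearest: 4 (163.78 m)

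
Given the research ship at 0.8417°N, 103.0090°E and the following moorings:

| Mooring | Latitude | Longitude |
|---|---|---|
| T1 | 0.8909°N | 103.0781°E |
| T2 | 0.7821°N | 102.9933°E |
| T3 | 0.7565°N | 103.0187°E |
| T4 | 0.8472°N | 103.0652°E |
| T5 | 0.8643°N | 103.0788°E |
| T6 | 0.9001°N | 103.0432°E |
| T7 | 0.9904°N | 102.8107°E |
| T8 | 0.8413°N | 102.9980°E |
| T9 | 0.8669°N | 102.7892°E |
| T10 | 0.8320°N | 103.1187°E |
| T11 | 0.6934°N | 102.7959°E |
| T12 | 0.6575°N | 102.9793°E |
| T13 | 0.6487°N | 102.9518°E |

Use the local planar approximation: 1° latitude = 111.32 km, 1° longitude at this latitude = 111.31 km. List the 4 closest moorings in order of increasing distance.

Distances from 0.8417°N, 103.0090°E:
T1: √((0.0492·111.32)² + (0.0691·111.31)²) = √(29.996916 + 59.159495) = 9.4423 km
T2: √((-0.0596·111.32)² + (-0.0157·111.31)²) = √(44.018873 + 3.053990) = 6.8610 km
T3: √((-0.0852·111.32)² + (0.0097·111.31)²) = √(89.955057 + 1.165767) = 9.5457 km
T4: √((0.0055·111.32)² + (0.0562·111.31)²) = √(0.374862 + 39.132807) = 6.2855 km
T5: √((0.0226·111.32)² + (0.0698·111.31)²) = √(6.329411 + 60.364167) = 8.1666 km
T6: √((0.0584·111.32)² + (0.0342·111.31)²) = √(42.264145 + 14.491741) = 7.5337 km
T7: √((0.1487·111.32)² + (-0.1983·111.31)²) = √(274.011211 + 487.207308) = 27.5902 km
T8: √((-0.0004·111.32)² + (-0.0110·111.31)²) = √(0.001983 + 1.499180) = 1.2252 km
T9: √((0.0252·111.32)² + (-0.2198·111.31)²) = √(7.869506 + 598.582122) = 24.6262 km
T10: √((-0.0097·111.32)² + (0.1097·111.31)²) = √(1.165977 + 149.101365) = 12.2584 km
T11: √((-0.1483·111.32)² + (-0.2131·111.31)²) = √(272.539025 + 562.646038) = 28.8996 km
T12: √((-0.1842·111.32)² + (-0.0297·111.31)²) = √(420.460930 + 10.929021) = 20.7699 km
T13: √((-0.1930·111.32)² + (-0.0572·111.31)²) = √(461.594912 + 40.537823) = 22.4083 km
Sorted: T8 (1.2252 km) < T4 (6.2855 km) < T2 (6.8610 km) < T6 (7.5337 km) < T5 (8.1666 km) < T1 (9.4423 km) < …

T8, T4, T2, T6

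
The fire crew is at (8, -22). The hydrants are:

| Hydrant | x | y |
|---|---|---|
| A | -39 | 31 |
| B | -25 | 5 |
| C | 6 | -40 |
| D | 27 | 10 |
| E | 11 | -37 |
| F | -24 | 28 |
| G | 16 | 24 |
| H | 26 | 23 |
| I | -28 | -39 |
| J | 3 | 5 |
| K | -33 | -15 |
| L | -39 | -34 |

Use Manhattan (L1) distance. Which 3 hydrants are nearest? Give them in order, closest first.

E, C, J

Distances from (8, -22):
A: |-47| + |53| = 47 + 53 = 100
B: |-33| + |27| = 33 + 27 = 60
C: |-2| + |-18| = 2 + 18 = 20
D: |19| + |32| = 19 + 32 = 51
E: |3| + |-15| = 3 + 15 = 18
F: |-32| + |50| = 32 + 50 = 82
G: |8| + |46| = 8 + 46 = 54
H: |18| + |45| = 18 + 45 = 63
I: |-36| + |-17| = 36 + 17 = 53
J: |-5| + |27| = 5 + 27 = 32
K: |-41| + |7| = 41 + 7 = 48
L: |-47| + |-12| = 47 + 12 = 59
Sorted: E (18) < C (20) < J (32) < K (48) < D (51) < …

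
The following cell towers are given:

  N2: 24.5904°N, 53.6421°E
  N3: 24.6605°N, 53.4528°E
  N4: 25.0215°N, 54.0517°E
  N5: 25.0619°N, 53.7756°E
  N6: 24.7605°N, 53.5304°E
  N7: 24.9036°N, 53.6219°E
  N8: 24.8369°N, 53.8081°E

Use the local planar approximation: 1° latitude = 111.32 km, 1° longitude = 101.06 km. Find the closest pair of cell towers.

Pairwise distances:
N3–N6: 13.6170 km
N6–N7: 18.4192 km
N7–N8: 20.2293 km
N2–N3: 20.6610 km
N2–N6: 22.0450 km
N5–N7: 23.4905 km
N5–N8: 25.2614 km
N4–N5: 28.2628 km
N6–N8: 29.3247 km
N3–N7: 32.0061 km
N4–N8: 32.0678 km
N2–N8: 32.1622 km
N2–N7: 34.9251 km
N3–N8: 40.9254 km
N5–N6: 41.7106 km
N4–N7: 45.3752 km
N2–N5: 54.1936 km
N3–N5: 55.3250 km
N4–N6: 60.1633 km
N2–N4: 63.3760 km
N3–N4: 72.6513 km
Closest pair: N3–N6 at 13.6170 km.

N3 and N6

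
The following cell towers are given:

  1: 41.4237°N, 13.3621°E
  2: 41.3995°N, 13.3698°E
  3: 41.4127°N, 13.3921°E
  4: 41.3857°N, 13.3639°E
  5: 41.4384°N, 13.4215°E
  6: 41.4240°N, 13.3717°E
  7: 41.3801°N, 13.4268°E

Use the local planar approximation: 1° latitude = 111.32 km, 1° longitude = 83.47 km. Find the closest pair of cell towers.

1 and 6

Pairwise distances:
1–2: 2.7696 km
1–3: 2.7875 km
1–4: 4.2328 km
1–5: 5.2212 km
1–6: 0.8020 km
1–7: 7.2610 km
2–3: 2.3715 km
2–4: 1.6132 km
2–5: 6.1135 km
2–6: 2.7319 km
2–7: 5.2250 km
3–4: 3.8177 km
3–5: 3.7692 km
3–6: 2.1170 km
3–7: 4.6432 km
4–5: 7.5850 km
4–6: 4.3130 km
4–7: 5.2871 km
5–6: 4.4552 km
5–7: 6.5050 km
6–7: 6.7108 km
Closest pair: 1–6 at 0.8020 km.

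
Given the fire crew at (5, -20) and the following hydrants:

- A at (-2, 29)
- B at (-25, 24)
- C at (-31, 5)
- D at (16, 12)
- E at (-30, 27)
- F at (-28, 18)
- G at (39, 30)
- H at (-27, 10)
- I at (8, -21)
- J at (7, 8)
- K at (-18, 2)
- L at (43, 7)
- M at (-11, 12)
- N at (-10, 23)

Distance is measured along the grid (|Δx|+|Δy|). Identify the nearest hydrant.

Distances from (5, -20):
A: |-7| + |49| = 7 + 49 = 56
B: |-30| + |44| = 30 + 44 = 74
C: |-36| + |25| = 36 + 25 = 61
D: |11| + |32| = 11 + 32 = 43
E: |-35| + |47| = 35 + 47 = 82
F: |-33| + |38| = 33 + 38 = 71
G: |34| + |50| = 34 + 50 = 84
H: |-32| + |30| = 32 + 30 = 62
I: |3| + |-1| = 3 + 1 = 4
J: |2| + |28| = 2 + 28 = 30
K: |-23| + |22| = 23 + 22 = 45
L: |38| + |27| = 38 + 27 = 65
M: |-16| + |32| = 16 + 32 = 48
N: |-15| + |43| = 15 + 43 = 58
Minimum: I at 4.

I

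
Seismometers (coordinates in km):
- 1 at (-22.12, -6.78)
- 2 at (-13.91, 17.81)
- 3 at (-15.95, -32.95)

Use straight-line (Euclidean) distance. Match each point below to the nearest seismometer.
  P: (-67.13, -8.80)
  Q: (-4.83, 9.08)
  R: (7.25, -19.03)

P at (-67.13, -8.80):
  1: 45.06 km
  2: 59.50 km
  3: 56.59 km
  → nearest: 1 (45.06 km)
Q at (-4.83, 9.08):
  1: 23.46 km
  2: 12.60 km
  3: 43.48 km
  → nearest: 2 (12.60 km)
R at (7.25, -19.03):
  1: 31.82 km
  2: 42.48 km
  3: 27.06 km
  → nearest: 3 (27.06 km)

P→1; Q→2; R→3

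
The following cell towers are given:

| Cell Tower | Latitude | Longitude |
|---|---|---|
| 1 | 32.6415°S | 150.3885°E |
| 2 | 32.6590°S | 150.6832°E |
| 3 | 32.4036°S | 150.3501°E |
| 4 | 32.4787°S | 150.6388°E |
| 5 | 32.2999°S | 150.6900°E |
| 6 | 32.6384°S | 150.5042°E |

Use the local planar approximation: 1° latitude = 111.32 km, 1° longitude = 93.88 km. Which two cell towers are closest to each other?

Pairwise distances:
1–2: 27.7349 km
1–3: 26.7273 km
1–4: 29.6750 km
1–5: 47.4047 km
1–6: 10.8674 km
2–3: 42.2638 km
2–4: 20.4993 km
2–5: 39.9801 km
2–6: 16.9603 km
3–4: 28.3632 km
3–5: 33.9337 km
3–6: 29.8745 km
4–5: 20.4762 km
4–6: 21.8111 km
5–6: 41.5232 km
Closest pair: 1–6 at 10.8674 km.

1 and 6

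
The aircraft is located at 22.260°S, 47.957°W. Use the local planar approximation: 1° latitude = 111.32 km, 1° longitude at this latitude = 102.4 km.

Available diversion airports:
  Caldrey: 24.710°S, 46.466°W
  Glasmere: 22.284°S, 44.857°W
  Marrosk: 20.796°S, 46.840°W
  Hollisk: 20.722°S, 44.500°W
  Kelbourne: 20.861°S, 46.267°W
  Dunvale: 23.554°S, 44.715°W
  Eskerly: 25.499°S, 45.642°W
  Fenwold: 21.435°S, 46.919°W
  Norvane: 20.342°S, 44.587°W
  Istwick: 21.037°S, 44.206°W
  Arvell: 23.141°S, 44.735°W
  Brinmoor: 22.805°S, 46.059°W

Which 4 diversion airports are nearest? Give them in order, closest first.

Fenwold, Marrosk, Brinmoor, Kelbourne

Distances from 22.260°S, 47.957°W:
Caldrey: √((-2.450·111.32)² + (1.491·102.4)²) = √(74383.83476 + 23310.69383) = 312.561 km
Glasmere: √((-0.024·111.32)² + (3.100·102.4)²) = √(7.13787 + 100768.15360) = 317.451 km
Marrosk: √((1.464·111.32)² + (1.117·102.4)²) = √(26560.02924 + 13082.96741) = 199.105 km
Hollisk: √((1.538·111.32)² + (3.457·102.4)²) = √(29312.91889 + 125313.73441) = 393.226 km
Kelbourne: √((1.399·111.32)² + (1.690·102.4)²) = √(24253.91350 + 29948.37914) = 232.814 km
Dunvale: √((-1.294·111.32)² + (3.242·102.4)²) = √(20749.84935 + 110211.25157) = 361.885 km
Eskerly: √((-3.239·111.32)² + (2.315·102.4)²) = √(130007.46537 + 56195.54714) = 431.512 km
Fenwold: √((0.825·111.32)² + (1.038·102.4)²) = √(8434.40192 + 11297.81920) = 140.471 km
Norvane: √((1.918·111.32)² + (3.370·102.4)²) = √(45587.27166 + 119085.72774) = 405.799 km
Istwick: √((1.223·111.32)² + (3.751·102.4)²) = √(18535.28676 + 147534.65369) = 407.517 km
Arvell: √((-0.881·111.32)² + (3.222·102.4)²) = √(9618.29764 + 108855.65252) = 344.200 km
Brinmoor: √((-0.545·111.32)² + (1.898·102.4)²) = √(3680.77610 + 37773.94377) = 203.604 km
Sorted: Fenwold (140.471 km) < Marrosk (199.105 km) < Brinmoor (203.604 km) < Kelbourne (232.814 km) < Caldrey (312.561 km) < Glasmere (317.451 km) < …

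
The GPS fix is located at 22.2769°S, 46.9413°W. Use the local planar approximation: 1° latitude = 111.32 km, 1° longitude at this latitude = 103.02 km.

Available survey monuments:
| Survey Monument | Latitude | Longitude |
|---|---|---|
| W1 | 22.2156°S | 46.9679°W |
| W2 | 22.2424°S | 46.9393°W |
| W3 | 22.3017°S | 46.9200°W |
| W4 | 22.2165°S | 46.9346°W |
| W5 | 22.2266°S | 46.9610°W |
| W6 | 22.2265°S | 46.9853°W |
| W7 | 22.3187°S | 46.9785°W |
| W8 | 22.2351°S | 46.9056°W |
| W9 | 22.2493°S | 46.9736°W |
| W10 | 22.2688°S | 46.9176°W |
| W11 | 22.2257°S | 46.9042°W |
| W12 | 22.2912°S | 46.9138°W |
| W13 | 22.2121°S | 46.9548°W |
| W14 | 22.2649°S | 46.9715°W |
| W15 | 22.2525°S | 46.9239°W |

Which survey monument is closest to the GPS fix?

W10

Distances from 22.2769°S, 46.9413°W:
W1: √((0.0613·111.32)² + (-0.0266·103.02)²) = √(46.565830 + 7.509419) = 7.3536 km
W2: √((0.0345·111.32)² + (0.0020·103.02)²) = √(14.749747 + 0.042452) = 3.8461 km
W3: √((-0.0248·111.32)² + (0.0213·103.02)²) = √(7.621663 + 4.815067) = 3.5266 km
W4: √((0.0604·111.32)² + (0.0067·103.02)²) = √(45.208518 + 0.476423) = 6.7591 km
W5: √((0.0503·111.32)² + (-0.0197·103.02)²) = √(31.353236 + 4.118846) = 5.9558 km
W6: √((0.0504·111.32)² + (-0.0440·103.02)²) = √(31.478024 + 20.547001) = 7.2128 km
W7: √((-0.0418·111.32)² + (-0.0372·103.02)²) = √(21.652047 + 14.686861) = 6.0282 km
W8: √((0.0418·111.32)² + (0.0357·103.02)²) = √(21.652047 + 13.526316) = 5.9311 km
W9: √((0.0276·111.32)² + (-0.0323·103.02)²) = √(9.439838 + 11.072562) = 4.5291 km
W10: √((0.0081·111.32)² + (0.0237·103.02)²) = √(0.813048 + 5.961284) = 2.6028 km
W11: √((0.0512·111.32)² + (0.0371·103.02)²) = √(32.485258 + 14.608005) = 6.8625 km
W12: √((-0.0143·111.32)² + (0.0275·103.02)²) = √(2.534069 + 8.026172) = 3.2497 km
W13: √((0.0648·111.32)² + (-0.0135·103.02)²) = √(52.035102 + 1.934241) = 7.3464 km
W14: √((0.0120·111.32)² + (-0.0302·103.02)²) = √(1.784469 + 9.679590) = 3.3859 km
W15: √((0.0244·111.32)² + (0.0174·103.02)²) = √(7.377786 + 3.213228) = 3.2544 km
Minimum: W10 at 2.6028 km.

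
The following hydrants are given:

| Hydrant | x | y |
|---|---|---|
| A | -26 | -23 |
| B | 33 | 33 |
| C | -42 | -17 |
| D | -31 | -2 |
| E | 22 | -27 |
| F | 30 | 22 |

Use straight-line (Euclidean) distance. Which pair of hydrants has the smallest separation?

B and F

Pairwise distances:
B–F: √((-3)² + (-11)²) = √(9.000 + 121.000) = 11.4
A–C: √((-16)² + (6)²) = √(256.000 + 36.000) = 17.1
C–D: √((11)² + (15)²) = √(121.000 + 225.000) = 18.6
A–D: √((-5)² + (21)²) = √(25.000 + 441.000) = 21.6
A–E: √((48)² + (-4)²) = √(2304.000 + 16.000) = 48.2
E–F: √((8)² + (49)²) = √(64.000 + 2401.000) = 49.6
D–E: √((53)² + (-25)²) = √(2809.000 + 625.000) = 58.6
B–E: √((-11)² + (-60)²) = √(121.000 + 3600.000) = 61.0
C–E: √((64)² + (-10)²) = √(4096.000 + 100.000) = 64.8
D–F: √((61)² + (24)²) = √(3721.000 + 576.000) = 65.6
A–F: √((56)² + (45)²) = √(3136.000 + 2025.000) = 71.8
B–D: √((-64)² + (-35)²) = √(4096.000 + 1225.000) = 72.9
A–B: √((59)² + (56)²) = √(3481.000 + 3136.000) = 81.3
C–F: √((72)² + (39)²) = √(5184.000 + 1521.000) = 81.9
B–C: √((-75)² + (-50)²) = √(5625.000 + 2500.000) = 90.1
Closest pair: B–F at 11.4.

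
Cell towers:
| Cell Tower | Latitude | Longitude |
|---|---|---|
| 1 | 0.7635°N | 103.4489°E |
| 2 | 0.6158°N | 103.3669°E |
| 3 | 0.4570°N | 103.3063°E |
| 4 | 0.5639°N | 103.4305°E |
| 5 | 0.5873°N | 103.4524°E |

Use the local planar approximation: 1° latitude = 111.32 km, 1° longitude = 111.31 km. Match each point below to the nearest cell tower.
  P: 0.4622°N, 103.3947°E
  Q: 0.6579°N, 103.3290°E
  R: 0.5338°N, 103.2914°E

P→3; Q→2; R→3

P at 0.4622°N, 103.3947°E:
  1: √((0.3013·111.32)² + (0.0542·111.31)²) = √(1124.979630 + 36.397113) = 34.0790 km
  2: √((0.1536·111.32)² + (-0.0278·111.31)²) = √(292.367320 + 9.575423) = 17.3765 km
  3: √((-0.0052·111.32)² + (-0.0884·111.31)²) = √(0.335084 + 96.821743) = 9.8568 km
  4: √((0.1017·111.32)² + (0.0358·111.31)²) = √(128.170566 + 15.879412) = 12.0021 km
  5: √((0.1251·111.32)² + (0.0577·111.31)²) = √(193.937152 + 41.249624) = 15.3358 km
  → nearest: 3 (9.8568 km)
Q at 0.6579°N, 103.3290°E:
  1: √((0.1056·111.32)² + (0.1199·111.31)²) = √(138.189241 + 178.117558) = 17.7850 km
  2: √((-0.0421·111.32)² + (0.0379·111.31)²) = √(21.963957 + 17.796999) = 6.3056 km
  3: √((-0.2009·111.32)² + (-0.0227·111.31)²) = √(500.156905 + 6.384400) = 22.5065 km
  4: √((-0.0940·111.32)² + (0.1015·111.31)²) = √(109.496970 + 127.644013) = 15.3994 km
  5: √((-0.0706·111.32)² + (0.1234·111.31)²) = √(61.766899 + 188.668191) = 15.8251 km
  → nearest: 2 (6.3056 km)
R at 0.5338°N, 103.2914°E:
  1: √((0.2297·111.32)² + (0.1575·111.31)²) = √(653.835333 + 307.347356) = 31.0029 km
  2: √((0.0820·111.32)² + (0.0755·111.31)²) = √(83.324765 + 70.625619) = 12.4077 km
  3: √((-0.0768·111.32)² + (0.0149·111.31)²) = √(73.091830 + 2.750685) = 8.7088 km
  4: √((0.0301·111.32)² + (0.1391·111.31)²) = √(11.227405 + 239.730133) = 15.8416 km
  5: √((0.0535·111.32)² + (0.1610·111.31)²) = √(35.469410 + 321.159015) = 18.8846 km
  → nearest: 3 (8.7088 km)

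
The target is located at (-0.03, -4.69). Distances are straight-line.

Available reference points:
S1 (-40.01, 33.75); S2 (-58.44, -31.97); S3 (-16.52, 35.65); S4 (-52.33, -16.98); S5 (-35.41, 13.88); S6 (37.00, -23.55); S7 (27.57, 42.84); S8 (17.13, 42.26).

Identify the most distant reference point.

S2

Distances from (-0.03, -4.69):
S1: 55.46
S2: 64.47
S3: 43.58
S4: 53.72
S5: 39.96
S6: 41.56
S7: 54.96
S8: 49.99
Maximum: S2 at 64.47.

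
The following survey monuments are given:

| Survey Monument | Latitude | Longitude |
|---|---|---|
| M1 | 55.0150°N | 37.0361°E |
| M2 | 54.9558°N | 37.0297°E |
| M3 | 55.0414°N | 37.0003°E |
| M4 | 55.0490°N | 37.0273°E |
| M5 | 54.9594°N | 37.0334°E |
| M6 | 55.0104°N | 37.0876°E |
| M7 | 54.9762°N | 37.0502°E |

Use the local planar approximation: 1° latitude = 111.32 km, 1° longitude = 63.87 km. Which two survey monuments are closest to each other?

M2 and M5

Pairwise distances:
M1–M2: √((-0.0592·111.32)² + (-0.0064·63.87)²) = √(43.429998 + 0.167091) = 6.6028 km
M1–M3: √((0.0264·111.32)² + (-0.0358·63.87)²) = √(8.636828 + 5.228293) = 3.7236 km
M1–M4: √((0.0340·111.32)² + (-0.0088·63.87)²) = √(14.325317 + 0.315907) = 3.8264 km
M1–M5: √((-0.0556·111.32)² + (-0.0027·63.87)²) = √(38.308573 + 0.029739) = 6.1918 km
M1–M6: √((-0.0046·111.32)² + (0.0515·63.87)²) = √(0.262218 + 10.819527) = 3.3289 km
M1–M7: √((-0.0388·111.32)² + (0.0141·63.87)²) = √(18.655627 + 0.811021) = 4.4121 km
M2–M3: √((0.0856·111.32)² + (-0.0294·63.87)²) = √(90.801689 + 3.526050) = 9.7122 km
M2–M4: √((0.0932·111.32)² + (-0.0024·63.87)²) = √(107.641123 + 0.023497) = 10.3762 km
M2–M5: √((0.0036·111.32)² + (0.0037·63.87)²) = √(0.160602 + 0.055847) = 0.4652 km
M2–M6: √((0.0546·111.32)² + (0.0579·63.87)²) = √(36.942959 + 13.675744) = 7.1147 km
M2–M7: √((0.0204·111.32)² + (0.0205·63.87)²) = √(5.157114 + 1.714358) = 2.6213 km
M3–M4: √((0.0076·111.32)² + (0.0270·63.87)²) = √(0.715770 + 2.973866) = 1.9208 km
M3–M5: √((-0.0820·111.32)² + (0.0331·63.87)²) = √(83.324765 + 4.469406) = 9.3699 km
M3–M6: √((-0.0310·111.32)² + (0.0873·63.87)²) = √(11.908849 + 31.090114) = 6.5574 km
M3–M7: √((-0.0652·111.32)² + (0.0499·63.87)²) = √(52.679493 + 10.157689) = 7.9270 km
M4–M5: √((-0.0896·111.32)² + (0.0061·63.87)²) = √(99.486102 + 0.151794) = 9.9819 km
M4–M6: √((-0.0386·111.32)² + (0.0603·63.87)²) = √(18.463796 + 14.832982) = 5.7703 km
M4–M7: √((-0.0728·111.32)² + (0.0229·63.87)²) = √(65.676372 + 2.139266) = 8.2350 km
M5–M6: √((0.0510·111.32)² + (0.0542·63.87)²) = √(32.231962 + 11.983741) = 6.6495 km
M5–M7: √((0.0168·111.32)² + (0.0168·63.87)²) = √(3.497558 + 1.151363) = 2.1561 km
M6–M7: √((-0.0342·111.32)² + (-0.0374·63.87)²) = √(14.494345 + 5.706069) = 4.4945 km
Closest pair: M2–M5 at 0.4652 km.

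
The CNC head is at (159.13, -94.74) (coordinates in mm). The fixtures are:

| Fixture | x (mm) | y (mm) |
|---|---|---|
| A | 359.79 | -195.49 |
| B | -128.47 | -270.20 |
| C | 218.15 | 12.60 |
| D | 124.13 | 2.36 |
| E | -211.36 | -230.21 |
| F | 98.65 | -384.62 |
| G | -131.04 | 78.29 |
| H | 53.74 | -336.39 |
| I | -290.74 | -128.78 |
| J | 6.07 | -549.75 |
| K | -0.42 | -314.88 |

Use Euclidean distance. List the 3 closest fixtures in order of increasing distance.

Distances from (159.13, -94.74):
A: 224.53 mm
B: 336.90 mm
C: 122.50 mm
D: 103.22 mm
E: 394.48 mm
F: 296.12 mm
G: 337.84 mm
H: 263.63 mm
I: 451.16 mm
J: 480.06 mm
K: 271.88 mm
Sorted: D (103.22 mm) < C (122.50 mm) < A (224.53 mm) < H (263.63 mm) < K (271.88 mm) < …

D, C, A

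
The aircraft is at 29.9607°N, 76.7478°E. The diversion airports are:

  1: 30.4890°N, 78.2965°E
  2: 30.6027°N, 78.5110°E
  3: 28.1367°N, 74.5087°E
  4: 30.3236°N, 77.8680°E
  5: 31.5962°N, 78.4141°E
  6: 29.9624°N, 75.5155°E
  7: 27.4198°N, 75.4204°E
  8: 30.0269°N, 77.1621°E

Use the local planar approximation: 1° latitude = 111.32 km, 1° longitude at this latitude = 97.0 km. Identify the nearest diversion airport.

8

Distances from 29.9607°N, 76.7478°E:
1: √((0.5283·111.32)² + (1.5487·97.0)²) = √(3458.657973 + 22567.220131) = 161.3254 km
2: √((0.6420·111.32)² + (1.7632·97.0)²) = √(5107.594980 + 29251.397724) = 185.3618 km
3: √((-1.8240·111.32)² + (-2.2391·97.0)²) = √(41228.360353 + 47172.668933) = 297.3231 km
4: √((0.3629·111.32)² + (1.1202·97.0)²) = √(1632.000666 + 11806.865208) = 115.9261 km
5: √((1.6355·111.32)² + (1.6663·97.0)²) = √(33147.249118 + 26124.612487) = 243.4581 km
6: √((0.0017·111.32)² + (-1.2323·97.0)²) = √(0.035813 + 14288.161996) = 119.5332 km
7: √((-2.5409·111.32)² + (-1.3274·97.0)²) = √(80005.812821 + 16578.571061) = 310.7803 km
8: √((0.0662·111.32)² + (0.4143·97.0)²) = √(54.307821 + 1615.003006) = 40.8572 km
Minimum: 8 at 40.8572 km.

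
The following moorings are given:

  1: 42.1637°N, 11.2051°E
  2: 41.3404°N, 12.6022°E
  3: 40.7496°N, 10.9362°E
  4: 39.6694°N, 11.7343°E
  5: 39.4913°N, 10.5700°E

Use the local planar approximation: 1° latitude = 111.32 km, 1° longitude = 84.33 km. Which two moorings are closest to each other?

4 and 5

Pairwise distances:
4–5: √((-0.1781·111.32)² + (-1.1643·84.33)²) = √(393.073924 + 9640.376504) = 100.1671 km
3–4: √((-1.0802·111.32)² + (0.7981·84.33)²) = √(14459.548797 + 4529.797860) = 137.8018 km
3–5: √((-1.2583·111.32)² + (-0.3662·84.33)²) = √(19620.713149 + 953.676060) = 143.4378 km
1–2: √((-0.8233·111.32)² + (1.3971·84.33)²) = √(8399.677775 + 13880.949875) = 149.2670 km
2–3: √((-0.5908·111.32)² + (-1.6660·84.33)²) = √(4325.410883 + 19738.502219) = 155.1255 km
1–3: √((-1.4141·111.32)² + (-0.2689·84.33)²) = √(24780.304568 + 514.216260) = 159.0425 km
2–4: √((-1.6710·111.32)² + (-0.8679·84.33)²) = √(34601.848087 + 5356.777125) = 199.8965 km
2–5: √((-1.8491·111.32)² + (-2.0322·84.33)²) = √(42370.851567 + 29369.536637) = 267.8440 km
1–4: √((-2.4943·111.32)² + (0.5292·84.33)²) = √(77098.116562 + 1991.608044) = 281.2290 km
1–5: √((-2.6724·111.32)² + (-0.6351·84.33)²) = √(88501.233031 + 2868.457543) = 302.2742 km
Closest pair: 4–5 at 100.1671 km.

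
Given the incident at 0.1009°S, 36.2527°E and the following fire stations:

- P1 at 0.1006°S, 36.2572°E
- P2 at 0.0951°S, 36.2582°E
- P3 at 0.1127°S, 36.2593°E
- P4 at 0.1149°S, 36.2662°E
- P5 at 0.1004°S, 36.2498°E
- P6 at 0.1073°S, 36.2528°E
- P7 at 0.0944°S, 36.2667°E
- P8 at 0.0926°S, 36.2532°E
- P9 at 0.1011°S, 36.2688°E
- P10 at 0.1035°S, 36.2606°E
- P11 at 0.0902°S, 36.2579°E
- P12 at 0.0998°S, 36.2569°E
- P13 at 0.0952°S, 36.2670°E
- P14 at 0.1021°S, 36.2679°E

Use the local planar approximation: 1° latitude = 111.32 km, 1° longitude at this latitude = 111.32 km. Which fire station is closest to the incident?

P5

Distances from 0.1009°S, 36.2527°E:
P1: √((0.0003·111.32)² + (0.0045·111.32)²) = √(0.001115 + 0.250941) = 0.5021 km
P2: √((0.0058·111.32)² + (0.0055·111.32)²) = √(0.416872 + 0.374862) = 0.8898 km
P3: √((-0.0118·111.32)² + (0.0066·111.32)²) = √(1.725482 + 0.539802) = 1.5051 km
P4: √((-0.0140·111.32)² + (0.0135·111.32)²) = √(2.428860 + 2.258468) = 2.1650 km
P5: √((0.0005·111.32)² + (-0.0029·111.32)²) = √(0.003098 + 0.104218) = 0.3276 km
P6: √((-0.0064·111.32)² + (0.0001·111.32)²) = √(0.507582 + 0.000124) = 0.7125 km
P7: √((0.0065·111.32)² + (0.0140·111.32)²) = √(0.523568 + 2.428860) = 1.7183 km
P8: √((0.0083·111.32)² + (0.0005·111.32)²) = √(0.853695 + 0.003098) = 0.9256 km
P9: √((-0.0002·111.32)² + (0.0161·111.32)²) = √(0.000496 + 3.212167) = 1.7924 km
P10: √((-0.0026·111.32)² + (0.0079·111.32)²) = √(0.083771 + 0.773394) = 0.9258 km
P11: √((0.0107·111.32)² + (0.0052·111.32)²) = √(1.418776 + 0.335084) = 1.3243 km
P12: √((0.0011·111.32)² + (0.0042·111.32)²) = √(0.014994 + 0.218597) = 0.4833 km
P13: √((0.0057·111.32)² + (0.0143·111.32)²) = √(0.402621 + 2.534069) = 1.7137 km
P14: √((-0.0012·111.32)² + (0.0152·111.32)²) = √(0.017845 + 2.863081) = 1.6973 km
Minimum: P5 at 0.3276 km.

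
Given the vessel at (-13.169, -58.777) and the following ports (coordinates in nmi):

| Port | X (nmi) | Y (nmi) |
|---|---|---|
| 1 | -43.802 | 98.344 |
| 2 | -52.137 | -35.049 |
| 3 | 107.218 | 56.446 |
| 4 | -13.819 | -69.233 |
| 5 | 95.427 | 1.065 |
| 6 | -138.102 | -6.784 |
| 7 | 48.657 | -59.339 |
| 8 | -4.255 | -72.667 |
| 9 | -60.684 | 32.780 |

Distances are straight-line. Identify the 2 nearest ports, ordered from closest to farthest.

4, 8

Distances from (-13.169, -58.777):
1: √((-30.633)² + (157.121)²) = √(938.38069 + 24687.00864) = 160.079 nmi
2: √((-38.968)² + (23.728)²) = √(1518.50502 + 563.01798) = 45.624 nmi
3: √((120.387)² + (115.223)²) = √(14493.02977 + 13276.33973) = 166.641 nmi
4: √((-0.650)² + (-10.456)²) = √(0.42250 + 109.32794) = 10.476 nmi
5: √((108.596)² + (59.842)²) = √(11793.09122 + 3581.06496) = 123.993 nmi
6: √((-124.933)² + (51.993)²) = √(15608.25449 + 2703.27205) = 135.320 nmi
7: √((61.826)² + (-0.562)²) = √(3822.45428 + 0.31584) = 61.829 nmi
8: √((8.914)² + (-13.890)²) = √(79.45940 + 192.93210) = 16.504 nmi
9: √((-47.515)² + (91.557)²) = √(2257.67522 + 8382.68425) = 103.152 nmi
Sorted: 4 (10.476 nmi) < 8 (16.504 nmi) < 2 (45.624 nmi) < 7 (61.829 nmi) < …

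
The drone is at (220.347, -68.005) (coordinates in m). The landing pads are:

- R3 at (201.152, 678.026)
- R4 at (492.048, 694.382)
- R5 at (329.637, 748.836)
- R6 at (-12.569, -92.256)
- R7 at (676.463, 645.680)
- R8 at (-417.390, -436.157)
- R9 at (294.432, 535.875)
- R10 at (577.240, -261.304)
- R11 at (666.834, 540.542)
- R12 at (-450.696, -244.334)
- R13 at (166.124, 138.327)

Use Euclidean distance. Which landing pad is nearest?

R13

Distances from (220.347, -68.005):
R3: √((-19.195)² + (746.031)²) = √(368.44803 + 556562.25296) = 746.278 m
R4: √((271.701)² + (762.387)²) = √(73821.43340 + 581233.93777) = 809.355 m
R5: √((109.290)² + (816.841)²) = √(11944.30410 + 667229.21928) = 824.120 m
R6: √((-232.916)² + (-24.251)²) = √(54249.86306 + 588.11100) = 234.175 m
R7: √((456.116)² + (713.685)²) = √(208041.80546 + 509346.27922) = 846.988 m
R8: √((-637.737)² + (-368.152)²) = √(406708.48117 + 135535.89510) = 736.372 m
R9: √((74.085)² + (603.880)²) = √(5488.58723 + 364671.05440) = 608.407 m
R10: √((356.893)² + (-193.299)²) = √(127372.61345 + 37364.50340) = 405.878 m
R11: √((446.487)² + (608.547)²) = √(199350.64117 + 370329.45121) = 754.772 m
R12: √((-671.043)² + (-176.329)²) = √(450298.70785 + 31091.91624) = 693.823 m
R13: √((-54.223)² + (206.332)²) = √(2940.13373 + 42572.89422) = 213.338 m
Minimum: R13 at 213.338 m.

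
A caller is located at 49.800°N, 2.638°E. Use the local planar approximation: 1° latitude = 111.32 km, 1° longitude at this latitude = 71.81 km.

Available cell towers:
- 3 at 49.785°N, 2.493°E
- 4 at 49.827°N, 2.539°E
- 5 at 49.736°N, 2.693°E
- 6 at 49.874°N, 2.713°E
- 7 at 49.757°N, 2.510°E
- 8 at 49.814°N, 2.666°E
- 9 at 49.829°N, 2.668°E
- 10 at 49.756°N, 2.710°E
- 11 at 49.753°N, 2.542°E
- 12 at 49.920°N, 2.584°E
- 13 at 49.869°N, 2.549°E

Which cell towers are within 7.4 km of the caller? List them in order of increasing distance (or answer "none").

Distances from 49.800°N, 2.638°E:
3: √((-0.015·111.32)² + (-0.145·71.81)²) = √(2.78823 + 108.41912) = 10.545 km
4: √((0.027·111.32)² + (-0.099·71.81)²) = √(9.03387 + 50.54058) = 7.718 km
5: √((-0.064·111.32)² + (0.055·71.81)²) = √(50.75822 + 15.59895) = 8.146 km
6: √((0.074·111.32)² + (0.075·71.81)²) = √(67.85937 + 29.00630) = 9.842 km
7: √((-0.043·111.32)² + (-0.128·71.81)²) = √(22.91307 + 84.48698) = 10.363 km
8: √((0.014·111.32)² + (0.028·71.81)²) = √(2.42886 + 4.04283) = 2.544 km
9: √((0.029·111.32)² + (0.030·71.81)²) = √(10.42179 + 4.64101) = 3.881 km
10: √((-0.044·111.32)² + (0.072·71.81)²) = √(23.99119 + 26.73221) = 7.122 km
11: √((-0.047·111.32)² + (-0.096·71.81)²) = √(27.37424 + 47.52393) = 8.654 km
12: √((0.120·111.32)² + (-0.054·71.81)²) = √(178.44685 + 15.03687) = 13.910 km
13: √((0.069·111.32)² + (-0.089·71.81)²) = √(58.99899 + 40.84603) = 9.992 km
Threshold 7.4 km: 8 (2.544 km), 9 (3.881 km), 10 (7.122 km) are within range.

8, 9, 10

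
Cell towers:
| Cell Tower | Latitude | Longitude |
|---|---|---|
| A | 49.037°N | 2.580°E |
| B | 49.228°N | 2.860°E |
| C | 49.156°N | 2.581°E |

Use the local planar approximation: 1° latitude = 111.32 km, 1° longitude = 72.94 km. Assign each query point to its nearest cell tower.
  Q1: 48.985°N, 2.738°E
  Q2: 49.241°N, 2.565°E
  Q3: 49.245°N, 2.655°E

Q1→A; Q2→C; Q3→C

Q1 at 48.985°N, 2.738°E:
  A: √((0.052·111.32)² + (-0.158·72.94)²) = √(33.50835 + 132.81456) = 12.897 km
  B: √((0.243·111.32)² + (0.122·72.94)²) = √(731.74362 + 79.18651) = 28.477 km
  C: √((0.171·111.32)² + (-0.157·72.94)²) = √(362.35864 + 131.13868) = 22.215 km
  → nearest: A (12.897 km)
Q2 at 49.241°N, 2.565°E:
  A: √((-0.204·111.32)² + (0.015·72.94)²) = √(515.71140 + 1.19705) = 22.736 km
  B: √((-0.013·111.32)² + (0.295·72.94)²) = √(2.09427 + 462.99420) = 21.566 km
  C: √((-0.085·111.32)² + (0.016·72.94)²) = √(89.53323 + 1.36198) = 9.534 km
  → nearest: C (9.534 km)
Q3 at 49.245°N, 2.655°E:
  A: √((-0.208·111.32)² + (-0.075·72.94)²) = √(536.13365 + 29.92637) = 23.792 km
  B: √((-0.017·111.32)² + (0.205·72.94)²) = √(3.58133 + 223.58324) = 15.072 km
  C: √((-0.089·111.32)² + (-0.074·72.94)²) = √(98.15816 + 29.13365) = 11.282 km
  → nearest: C (11.282 km)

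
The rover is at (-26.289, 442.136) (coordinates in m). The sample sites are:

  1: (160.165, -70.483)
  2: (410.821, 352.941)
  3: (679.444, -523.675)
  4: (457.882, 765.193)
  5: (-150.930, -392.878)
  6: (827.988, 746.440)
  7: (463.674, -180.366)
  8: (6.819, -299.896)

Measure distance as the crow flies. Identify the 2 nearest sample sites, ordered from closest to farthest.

2, 1

Distances from (-26.289, 442.136):
1: √((186.454)² + (-512.619)²) = √(34765.09412 + 262778.23916) = 545.475 m
2: √((437.110)² + (-89.195)²) = √(191065.15210 + 7955.74803) = 446.118 m
3: √((705.733)² + (-965.811)²) = √(498059.06729 + 932790.88772) = 1196.181 m
4: √((484.171)² + (323.057)²) = √(234421.55724 + 104365.82525) = 582.054 m
5: √((-124.641)² + (-835.014)²) = √(15535.37888 + 697248.38020) = 844.265 m
6: √((854.277)² + (304.304)²) = √(729789.19273 + 92600.92442) = 906.857 m
7: √((489.963)² + (-622.502)²) = √(240063.74137 + 387508.74000) = 792.195 m
8: √((33.108)² + (-742.032)²) = √(1096.13966 + 550611.48902) = 742.770 m
Sorted: 2 (446.118 m) < 1 (545.475 m) < 4 (582.054 m) < 8 (742.770 m) < …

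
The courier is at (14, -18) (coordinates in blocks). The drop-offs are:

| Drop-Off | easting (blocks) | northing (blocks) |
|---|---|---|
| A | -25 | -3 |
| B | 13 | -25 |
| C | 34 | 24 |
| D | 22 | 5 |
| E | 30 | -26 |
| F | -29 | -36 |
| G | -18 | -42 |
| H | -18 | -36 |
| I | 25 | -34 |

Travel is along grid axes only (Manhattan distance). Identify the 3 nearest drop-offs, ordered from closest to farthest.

Distances from (14, -18):
A: |-39| + |15| = 39 + 15 = 54 blocks
B: |-1| + |-7| = 1 + 7 = 8 blocks
C: |20| + |42| = 20 + 42 = 62 blocks
D: |8| + |23| = 8 + 23 = 31 blocks
E: |16| + |-8| = 16 + 8 = 24 blocks
F: |-43| + |-18| = 43 + 18 = 61 blocks
G: |-32| + |-24| = 32 + 24 = 56 blocks
H: |-32| + |-18| = 32 + 18 = 50 blocks
I: |11| + |-16| = 11 + 16 = 27 blocks
Sorted: B (8 blocks) < E (24 blocks) < I (27 blocks) < D (31 blocks) < H (50 blocks) < …

B, E, I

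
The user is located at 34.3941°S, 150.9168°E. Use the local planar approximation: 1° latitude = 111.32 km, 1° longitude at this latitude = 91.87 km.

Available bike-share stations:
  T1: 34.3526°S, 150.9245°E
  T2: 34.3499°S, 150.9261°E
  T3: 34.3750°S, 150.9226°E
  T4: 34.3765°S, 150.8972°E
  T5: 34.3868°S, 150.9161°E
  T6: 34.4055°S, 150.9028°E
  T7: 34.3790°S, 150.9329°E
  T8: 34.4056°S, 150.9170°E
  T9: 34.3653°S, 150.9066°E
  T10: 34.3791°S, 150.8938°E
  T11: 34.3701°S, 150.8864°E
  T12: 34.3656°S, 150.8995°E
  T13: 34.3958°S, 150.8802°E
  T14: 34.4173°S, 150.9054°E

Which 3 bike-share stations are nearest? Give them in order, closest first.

Distances from 34.3941°S, 150.9168°E:
T1: 4.6736 km
T2: 4.9940 km
T3: 2.1920 km
T4: 2.6610 km
T5: 0.8152 km
T6: 1.8069 km
T7: 2.2390 km
T8: 1.2803 km
T9: 3.3402 km
T10: 2.6931 km
T11: 3.8650 km
T12: 3.5485 km
T13: 3.3678 km
T14: 2.7869 km
Sorted: T5 (0.8152 km) < T8 (1.2803 km) < T6 (1.8069 km) < T3 (2.1920 km) < T7 (2.2390 km) < …

T5, T8, T6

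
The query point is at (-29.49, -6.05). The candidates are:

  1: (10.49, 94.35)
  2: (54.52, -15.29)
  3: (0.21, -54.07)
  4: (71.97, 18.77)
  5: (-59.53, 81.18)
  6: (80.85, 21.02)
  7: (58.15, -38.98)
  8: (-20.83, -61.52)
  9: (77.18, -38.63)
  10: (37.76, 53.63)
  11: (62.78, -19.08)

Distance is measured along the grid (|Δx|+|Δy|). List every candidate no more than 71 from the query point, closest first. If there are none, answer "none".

Distances from (-29.49, -6.05):
1: |39.98| + |100.40| = 39.98 + 100.40 = 140.38
2: |84.01| + |-9.24| = 84.01 + 9.24 = 93.25
3: |29.70| + |-48.02| = 29.70 + 48.02 = 77.72
4: |101.46| + |24.82| = 101.46 + 24.82 = 126.28
5: |-30.04| + |87.23| = 30.04 + 87.23 = 117.27
6: |110.34| + |27.07| = 110.34 + 27.07 = 137.41
7: |87.64| + |-32.93| = 87.64 + 32.93 = 120.57
8: |8.66| + |-55.47| = 8.66 + 55.47 = 64.13
9: |106.67| + |-32.58| = 106.67 + 32.58 = 139.25
10: |67.25| + |59.68| = 67.25 + 59.68 = 126.93
11: |92.27| + |-13.03| = 92.27 + 13.03 = 105.30
Threshold 71: 8 (64.13) is within range.

8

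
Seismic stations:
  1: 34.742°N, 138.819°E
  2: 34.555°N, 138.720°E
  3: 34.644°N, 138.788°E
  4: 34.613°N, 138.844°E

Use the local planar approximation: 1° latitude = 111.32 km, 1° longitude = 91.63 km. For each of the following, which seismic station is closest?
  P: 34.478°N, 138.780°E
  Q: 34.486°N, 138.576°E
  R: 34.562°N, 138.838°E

P→2; Q→2; R→4

P at 34.478°N, 138.780°E:
  1: √((0.264·111.32)² + (0.039·91.63)²) = √(863.68276 + 12.77040) = 29.605 km
  2: √((0.077·111.32)² + (-0.060·91.63)²) = √(73.47301 + 30.22580) = 10.183 km
  3: √((0.166·111.32)² + (0.008·91.63)²) = √(341.47788 + 0.53735) = 18.494 km
  4: √((0.135·111.32)² + (0.064·91.63)²) = √(225.84680 + 34.39025) = 16.132 km
  → nearest: 2 (10.183 km)
Q at 34.486°N, 138.576°E:
  1: √((0.256·111.32)² + (0.243·91.63)²) = √(812.13144 + 495.77876) = 36.165 km
  2: √((0.069·111.32)² + (0.144·91.63)²) = √(58.99899 + 174.10064) = 15.268 km
  3: √((0.158·111.32)² + (0.212·91.63)²) = √(309.35744 + 377.35238) = 26.205 km
  4: √((0.127·111.32)² + (0.268·91.63)²) = √(199.87286 + 603.03839) = 28.336 km
  → nearest: 2 (15.268 km)
R at 34.562°N, 138.838°E:
  1: √((0.180·111.32)² + (-0.019·91.63)²) = √(401.50541 + 3.03098) = 20.113 km
  2: √((-0.007·111.32)² + (-0.118·91.63)²) = √(0.60721 + 116.90670) = 10.840 km
  3: √((0.082·111.32)² + (-0.050·91.63)²) = √(83.32477 + 20.99014) = 10.213 km
  4: √((0.051·111.32)² + (0.006·91.63)²) = √(32.23196 + 0.30226) = 5.704 km
  → nearest: 4 (5.704 km)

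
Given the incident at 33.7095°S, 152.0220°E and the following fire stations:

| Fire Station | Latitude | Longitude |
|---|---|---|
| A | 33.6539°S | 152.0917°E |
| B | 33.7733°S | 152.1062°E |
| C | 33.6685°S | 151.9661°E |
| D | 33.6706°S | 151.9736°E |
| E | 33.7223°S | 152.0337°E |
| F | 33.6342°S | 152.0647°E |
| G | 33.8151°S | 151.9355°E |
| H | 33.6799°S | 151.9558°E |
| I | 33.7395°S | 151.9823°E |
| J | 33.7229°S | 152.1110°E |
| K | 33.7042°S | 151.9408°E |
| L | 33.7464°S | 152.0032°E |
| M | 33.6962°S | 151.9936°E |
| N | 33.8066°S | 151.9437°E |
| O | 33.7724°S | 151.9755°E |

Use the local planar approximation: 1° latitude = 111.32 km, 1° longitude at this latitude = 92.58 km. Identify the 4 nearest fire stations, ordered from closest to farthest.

E, M, L, I

Distances from 33.7095°S, 152.0220°E:
A: √((0.0556·111.32)² + (0.0697·92.58)²) = √(38.308573 + 41.638963) = 8.9413 km
B: √((-0.0638·111.32)² + (0.0842·92.58)²) = √(50.441472 + 60.765704) = 10.5455 km
C: √((0.0410·111.32)² + (-0.0559·92.58)²) = √(20.831191 + 26.782923) = 6.9003 km
D: √((0.0389·111.32)² + (-0.0484·92.58)²) = √(18.751914 + 20.078214) = 6.2314 km
E: √((-0.0128·111.32)² + (0.0117·92.58)²) = √(2.030329 + 1.173292) = 1.7899 km
F: √((0.0753·111.32)² + (0.0427·92.58)²) = √(70.264563 + 15.627521) = 9.2678 km
G: √((-0.1056·111.32)² + (-0.0865·92.58)²) = √(138.189241 + 64.130787) = 14.2239 km
H: √((0.0296·111.32)² + (-0.0662·92.58)²) = √(10.857499 + 37.562140) = 6.9584 km
I: √((-0.0300·111.32)² + (-0.0397·92.58)²) = √(11.152928 + 13.508756) = 4.9661 km
J: √((-0.0134·111.32)² + (0.0890·92.58)²) = √(2.225133 + 67.891338) = 8.3736 km
K: √((0.0053·111.32)² + (-0.0812·92.58)²) = √(0.348095 + 56.512746) = 7.5406 km
L: √((-0.0369·111.32)² + (-0.0188·92.58)²) = √(16.873265 + 3.029354) = 4.4612 km
M: √((0.0133·111.32)² + (-0.0284·92.58)²) = √(2.192046 + 6.913071) = 3.0175 km
N: √((-0.0971·111.32)² + (-0.0783·92.58)²) = √(116.838199 + 52.548204) = 13.0149 km
O: √((-0.0629·111.32)² + (-0.0465·92.58)²) = √(49.028396 + 18.532767) = 8.2196 km
Sorted: E (1.7899 km) < M (3.0175 km) < L (4.4612 km) < I (4.9661 km) < D (6.2314 km) < C (6.9003 km) < …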